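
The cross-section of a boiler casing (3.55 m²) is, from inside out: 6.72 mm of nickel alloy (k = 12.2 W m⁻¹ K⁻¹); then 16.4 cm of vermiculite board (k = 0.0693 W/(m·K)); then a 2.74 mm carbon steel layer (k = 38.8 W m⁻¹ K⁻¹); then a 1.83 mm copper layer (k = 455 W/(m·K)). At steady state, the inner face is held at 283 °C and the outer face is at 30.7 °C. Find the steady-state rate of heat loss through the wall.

Q = 378 W

Treat each layer as a resistance in series:
  R_nickel alloy = L/(kA) = 0.00672/(12.2·3.55) = 1.552×10^-4 K/W
  R_vermiculite board = L/(kA) = 0.164/(0.0693·3.55) = 0.6666 K/W
  R_carbon steel = L/(kA) = 0.00274/(38.8·3.55) = 1.989×10^-5 K/W
  R_copper = L/(kA) = 0.00183/(455·3.55) = 1.133×10^-6 K/W
ΣR = 1.552×10^-4 + 0.6666 + 1.989×10^-5 + 1.133×10^-6 = 0.6668 K/W
Q = ΔT/ΣR = (283 °C − 30.7 °C)/0.6668 = 378 W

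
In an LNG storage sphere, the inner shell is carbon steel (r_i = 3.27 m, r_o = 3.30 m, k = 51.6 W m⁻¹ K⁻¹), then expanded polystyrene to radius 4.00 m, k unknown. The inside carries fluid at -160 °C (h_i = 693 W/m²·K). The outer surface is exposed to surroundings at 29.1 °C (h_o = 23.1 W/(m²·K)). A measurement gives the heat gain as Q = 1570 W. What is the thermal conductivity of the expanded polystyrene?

ΣR = ΔT/Q = |-160 − 29.1|/1570 = 0.1204 K/W
Known resistances:
  R_conv,in = 1/(4πr²h) = 1/(4π·3.27²·693) = 1.074×10^-5 K/W
  R_carbon steel = (1/3.27 − 1/3.30)/(4πk) = 0.002780/(4π·51.6) = 4.287×10^-6 K/W
  R_conv,out = 1/(4πr²h) = 1/(4π·4.00²·23.1) = 2.153×10^-4 K/W
R_expanded polystyrene = ΣR − ΣR_known = 0.1204 − 2.303×10^-4 = 0.1202 K/W
(1/r₁−1/r₂)/(4πk) = 0.1202 ⇒ k = 0.05303/(4π·0.1202) = 0.0351 W/m·K

k = 0.0351 W/m·K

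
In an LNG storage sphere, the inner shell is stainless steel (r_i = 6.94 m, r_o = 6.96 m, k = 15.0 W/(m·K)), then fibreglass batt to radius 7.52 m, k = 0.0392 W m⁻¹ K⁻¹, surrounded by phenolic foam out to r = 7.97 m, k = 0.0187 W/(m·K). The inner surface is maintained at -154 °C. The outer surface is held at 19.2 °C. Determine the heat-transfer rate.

Treat each layer as a resistance in series:
  R_stainless steel = (1/6.94 − 1/6.96)/(4πk) = 4.141×10^-4/(4π·15.0) = 2.197×10^-6 K/W
  R_fibreglass batt = (1/6.96 − 1/7.52)/(4πk) = 0.01070/(4π·0.0392) = 0.02172 K/W
  R_phenolic foam = (1/7.52 − 1/7.97)/(4πk) = 0.007508/(4π·0.0187) = 0.03195 K/W
ΣR = 2.197×10^-6 + 0.02172 + 0.03195 = 0.05367 K/W
Q = ΔT/ΣR = (-154 °C − 19.2 °C)/0.05367 = -3230 W
(Negative Q ⇒ heat flows inward; heat gain = 3230 W.)

Q = 3230 W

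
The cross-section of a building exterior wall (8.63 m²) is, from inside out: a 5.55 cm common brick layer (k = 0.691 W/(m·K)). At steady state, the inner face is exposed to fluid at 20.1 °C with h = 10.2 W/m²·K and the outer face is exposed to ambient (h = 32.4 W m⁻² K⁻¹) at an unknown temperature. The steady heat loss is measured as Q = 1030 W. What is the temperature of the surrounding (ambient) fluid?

T_out = -4.87 °C

Series resistances:
  R_conv,in = 1/(hA) = 1/(10.2·8.63) = 0.01136 K/W
  R_common brick = L/(kA) = 0.0555/(0.691·8.63) = 0.009307 K/W
  R_conv,out = 1/(hA) = 1/(32.4·8.63) = 0.003576 K/W
ΣR = 0.02424 K/W
ΔT = Q·ΣR = 1030 × 0.02424 = 24.97 K
Heat flows outward, so T_out = T_in − ΔT = 20.1 − 24.97 = -4.87 °C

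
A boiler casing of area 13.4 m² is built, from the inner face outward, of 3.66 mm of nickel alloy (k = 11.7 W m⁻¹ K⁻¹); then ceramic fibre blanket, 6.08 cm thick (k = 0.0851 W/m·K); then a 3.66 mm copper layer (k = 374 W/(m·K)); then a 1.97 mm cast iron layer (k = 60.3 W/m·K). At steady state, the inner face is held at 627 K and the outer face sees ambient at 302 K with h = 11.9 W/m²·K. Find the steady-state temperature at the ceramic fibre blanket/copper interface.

T = 336.2 K

Series thermal resistances, inner to outer:
  R_nickel alloy = L/(kA) = 0.00366/(11.7·13.4) = 2.334×10^-5 K/W
  R_ceramic fibre blanket = L/(kA) = 0.0608/(0.0851·13.4) = 0.05332 K/W
  R_copper = L/(kA) = 0.00366/(374·13.4) = 7.303×10^-7 K/W
  R_cast iron = L/(kA) = 0.00197/(60.3·13.4) = 2.438×10^-6 K/W
  R_conv,out = 1/(hA) = 1/(11.9·13.4) = 0.006271 K/W
ΣR = 2.334×10^-5 + 0.05332 + 7.303×10^-7 + 2.438×10^-6 + 0.006271 = 0.05962 K/W
Q = ΔT/ΣR = (627 K − 302 K)/0.05962 = 5451 W
From the inner boundary to the ceramic fibre blanket/copper interface, ΣR_partial = 0.05334 K/W.
T_interface = T_in − Q·ΣR_partial = 627 K − (5451)(0.05334) = 336.2 K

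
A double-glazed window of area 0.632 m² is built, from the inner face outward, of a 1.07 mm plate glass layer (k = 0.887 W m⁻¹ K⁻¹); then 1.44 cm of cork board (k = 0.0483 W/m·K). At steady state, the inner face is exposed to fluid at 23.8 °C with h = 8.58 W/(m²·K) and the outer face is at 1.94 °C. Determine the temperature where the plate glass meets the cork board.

Treat each layer as a resistance in series:
  R_conv,in = 1/(hA) = 1/(8.58·0.632) = 0.1844 K/W
  R_plate glass = L/(kA) = 0.00107/(0.887·0.632) = 0.001909 K/W
  R_cork board = L/(kA) = 0.0144/(0.0483·0.632) = 0.4717 K/W
ΣR = 0.1844 + 0.001909 + 0.4717 = 0.6580 K/W
Q = ΔT/ΣR = (23.8 °C − 1.94 °C)/0.6580 = 33.22 W
From the inner boundary to the plate glass/cork board interface, ΣR_partial = 0.1863 K/W.
T_interface = T_in − Q·ΣR_partial = 23.8 °C − (33.22)(0.1863) = 17.6 °C

T = 17.6 °C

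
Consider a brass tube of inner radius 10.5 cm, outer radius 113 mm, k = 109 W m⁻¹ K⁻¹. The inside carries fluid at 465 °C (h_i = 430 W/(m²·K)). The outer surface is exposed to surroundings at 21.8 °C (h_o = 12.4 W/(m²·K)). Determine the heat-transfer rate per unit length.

Q' = 3780 W/m

Series thermal resistances, inner to outer:
  R'_conv,in = 1/(2πr h) = 1/(2π·0.105·430) = 0.003525 m·K/W
  R'_brass = ln(0.113/0.105)/(2πk) = 0.07343/(2π·109) = 1.072×10^-4 m·K/W
  R'_conv,out = 1/(2πr h) = 1/(2π·0.113·12.4) = 0.1136 m·K/W
ΣR = 0.003525 + 1.072×10^-4 + 0.1136 = 0.1172 m·K/W
Q' = ΔT/ΣR = (465 °C − 21.8 °C)/0.1172 = 3780 W/m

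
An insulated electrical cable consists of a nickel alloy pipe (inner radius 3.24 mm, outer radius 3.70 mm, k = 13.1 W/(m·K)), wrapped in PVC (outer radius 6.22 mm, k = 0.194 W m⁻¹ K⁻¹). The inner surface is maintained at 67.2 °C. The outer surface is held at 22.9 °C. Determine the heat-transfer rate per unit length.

Series thermal resistances, inner to outer:
  R'_nickel alloy = ln(0.00370/0.00324)/(2πk) = 0.1328/(2π·13.1) = 0.001613 m·K/W
  R'_PVC = ln(0.00622/0.00370)/(2πk) = 0.5194/(2π·0.194) = 0.4261 m·K/W
ΣR = 0.001613 + 0.4261 = 0.4277 m·K/W
Q' = ΔT/ΣR = (67.2 °C − 22.9 °C)/0.4277 = 104 W/m

Q' = 104 W/m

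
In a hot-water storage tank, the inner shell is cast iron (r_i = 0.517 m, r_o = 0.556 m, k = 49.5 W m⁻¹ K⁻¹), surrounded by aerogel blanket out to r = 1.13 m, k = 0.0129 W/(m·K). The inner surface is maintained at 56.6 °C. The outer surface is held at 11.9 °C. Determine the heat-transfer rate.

Series thermal resistances, inner to outer:
  R_cast iron = (1/0.517 − 1/0.556)/(4πk) = 0.1357/(4π·49.5) = 2.181×10^-4 K/W
  R_aerogel blanket = (1/0.556 − 1/1.13)/(4πk) = 0.9136/(4π·0.0129) = 5.636 K/W
ΣR = 2.181×10^-4 + 5.636 = 5.636 K/W
Q = ΔT/ΣR = (56.6 °C − 11.9 °C)/5.636 = 7.93 W

Q = 7.93 W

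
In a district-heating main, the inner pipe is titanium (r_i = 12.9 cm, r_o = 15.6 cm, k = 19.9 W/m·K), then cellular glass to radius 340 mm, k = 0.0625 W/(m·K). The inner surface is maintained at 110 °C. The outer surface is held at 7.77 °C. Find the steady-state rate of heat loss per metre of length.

Series thermal resistances, inner to outer:
  R'_titanium = ln(0.156/0.129)/(2πk) = 0.1900/(2π·19.9) = 0.001520 m·K/W
  R'_cellular glass = ln(0.340/0.156)/(2πk) = 0.7791/(2π·0.0625) = 1.984 m·K/W
ΣR = 0.001520 + 1.984 = 1.986 m·K/W
Q' = ΔT/ΣR = (110 °C − 7.77 °C)/1.986 = 51.5 W/m

Q' = 51.5 W/m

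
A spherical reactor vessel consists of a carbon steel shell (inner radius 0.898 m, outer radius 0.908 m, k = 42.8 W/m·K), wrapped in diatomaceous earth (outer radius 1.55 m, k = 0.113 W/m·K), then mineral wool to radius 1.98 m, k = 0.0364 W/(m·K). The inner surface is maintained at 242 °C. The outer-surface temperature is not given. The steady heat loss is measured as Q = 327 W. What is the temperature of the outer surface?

T_out = 36.8 °C

Sum the resistances:
  R_carbon steel = (1/0.898 − 1/0.908)/(4πk) = 0.01226/(4π·42.8) = 2.280×10^-5 K/W
  R_diatomaceous earth = (1/0.908 − 1/1.55)/(4πk) = 0.4562/(4π·0.113) = 0.3212 K/W
  R_mineral wool = (1/1.55 − 1/1.98)/(4πk) = 0.1401/(4π·0.0364) = 0.3063 K/W
ΣR = 0.6276 K/W
ΔT = Q·ΣR = 327 × 0.6276 = 205.2 K
Heat flows outward, so T_out = T_in − ΔT = 242 − 205.2 = 36.8 °C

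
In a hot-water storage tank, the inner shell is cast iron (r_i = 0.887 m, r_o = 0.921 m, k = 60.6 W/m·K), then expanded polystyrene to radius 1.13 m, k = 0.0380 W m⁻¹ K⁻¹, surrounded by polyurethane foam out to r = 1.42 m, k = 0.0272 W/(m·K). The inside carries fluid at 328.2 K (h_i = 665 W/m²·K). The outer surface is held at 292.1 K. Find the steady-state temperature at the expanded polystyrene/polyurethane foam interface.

Series thermal resistances, inner to outer:
  R_conv,in = 1/(4πr²h) = 1/(4π·0.887²·665) = 1.521×10^-4 K/W
  R_cast iron = (1/0.887 − 1/0.921)/(4πk) = 0.04162/(4π·60.6) = 5.465×10^-5 K/W
  R_expanded polystyrene = (1/0.921 − 1/1.13)/(4πk) = 0.2008/(4π·0.0380) = 0.4205 K/W
  R_polyurethane foam = (1/1.13 − 1/1.42)/(4πk) = 0.1807/(4π·0.0272) = 0.5288 K/W
ΣR = 1.521×10^-4 + 5.465×10^-5 + 0.4205 + 0.5288 = 0.9495 K/W
Q = ΔT/ΣR = (328.2 K − 292.1 K)/0.9495 = 38.02 W
From the inner boundary to the expanded polystyrene/polyurethane foam interface, ΣR_partial = 0.4207 K/W.
T_interface = T_in − Q·ΣR_partial = 328.2 K − (38.02)(0.4207) = 312.2 K

T = 312.2 K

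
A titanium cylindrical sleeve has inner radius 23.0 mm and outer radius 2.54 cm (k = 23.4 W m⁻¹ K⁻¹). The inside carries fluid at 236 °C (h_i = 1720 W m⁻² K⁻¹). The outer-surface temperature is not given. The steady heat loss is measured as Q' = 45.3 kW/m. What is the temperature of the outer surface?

T_out = 23.2 °C

Series resistances:
  R'_conv,in = 1/(2πr h) = 1/(2π·0.0230·1720) = 0.004023 m·K/W
  R'_titanium = ln(0.0254/0.0230)/(2πk) = 0.09925/(2π·23.4) = 6.751×10^-4 m·K/W
ΣR = 0.004698 m·K/W
ΔT = Q'·ΣR = 45300 × 0.004698 = 212.8 K
Heat flows outward, so T_out = T_in − ΔT = 236 − 212.8 = 23.2 °C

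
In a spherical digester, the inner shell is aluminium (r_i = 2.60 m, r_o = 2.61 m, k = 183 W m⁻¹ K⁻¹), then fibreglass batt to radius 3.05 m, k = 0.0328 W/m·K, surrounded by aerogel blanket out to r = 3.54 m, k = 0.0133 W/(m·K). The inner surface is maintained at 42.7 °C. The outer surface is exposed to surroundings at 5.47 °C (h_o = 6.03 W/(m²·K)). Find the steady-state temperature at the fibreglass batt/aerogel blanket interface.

T = 30.4 °C

Series thermal resistances, inner to outer:
  R_aluminium = (1/2.60 − 1/2.61)/(4πk) = 0.001474/(4π·183) = 6.408×10^-7 K/W
  R_fibreglass batt = (1/2.61 − 1/3.05)/(4πk) = 0.05527/(4π·0.0328) = 0.1341 K/W
  R_aerogel blanket = (1/3.05 − 1/3.54)/(4πk) = 0.04538/(4π·0.0133) = 0.2715 K/W
  R_conv,out = 1/(4πr²h) = 1/(4π·3.54²·6.03) = 0.001053 K/W
ΣR = 6.408×10^-7 + 0.1341 + 0.2715 + 0.001053 = 0.4067 K/W
Q = ΔT/ΣR = (42.7 °C − 5.47 °C)/0.4067 = 91.54 W
From the inner boundary to the fibreglass batt/aerogel blanket interface, ΣR_partial = 0.1341 K/W.
T_interface = T_in − Q·ΣR_partial = 42.7 °C − (91.54)(0.1341) = 30.4 °C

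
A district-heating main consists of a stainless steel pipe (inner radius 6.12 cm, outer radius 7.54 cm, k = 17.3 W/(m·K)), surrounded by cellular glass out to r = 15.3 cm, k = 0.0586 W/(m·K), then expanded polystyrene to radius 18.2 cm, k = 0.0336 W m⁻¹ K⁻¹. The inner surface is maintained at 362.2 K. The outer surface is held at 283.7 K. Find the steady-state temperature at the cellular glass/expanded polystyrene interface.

Series thermal resistances, inner to outer:
  R'_stainless steel = ln(0.0754/0.0612)/(2πk) = 0.2087/(2π·17.3) = 0.001920 m·K/W
  R'_cellular glass = ln(0.153/0.0754)/(2πk) = 0.7076/(2π·0.0586) = 1.922 m·K/W
  R'_expanded polystyrene = ln(0.182/0.153)/(2πk) = 0.1736/(2π·0.0336) = 0.8222 m·K/W
ΣR = 0.001920 + 1.922 + 0.8222 = 2.746 m·K/W
Q' = ΔT/ΣR = (362.2 K − 283.7 K)/2.746 = 28.59 W/m
From the inner boundary to the cellular glass/expanded polystyrene interface, ΣR_partial = 1.924 m·K/W.
T_interface = T_in − Q'·ΣR_partial = 362.2 K − (28.59)(1.924) = 307.2 K

T = 307.2 K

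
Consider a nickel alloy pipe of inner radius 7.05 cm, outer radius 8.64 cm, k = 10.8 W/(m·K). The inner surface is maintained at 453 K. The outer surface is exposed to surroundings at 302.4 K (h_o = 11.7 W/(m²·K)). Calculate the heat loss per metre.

Series thermal resistances, inner to outer:
  R'_nickel alloy = ln(0.0864/0.0705)/(2πk) = 0.2034/(2π·10.8) = 0.002997 m·K/W
  R'_conv,out = 1/(2πr h) = 1/(2π·0.0864·11.7) = 0.1574 m·K/W
ΣR = 0.002997 + 0.1574 = 0.1604 m·K/W
Q' = ΔT/ΣR = (453 K − 302.4 K)/0.1604 = 939 W/m

Q' = 939 W/m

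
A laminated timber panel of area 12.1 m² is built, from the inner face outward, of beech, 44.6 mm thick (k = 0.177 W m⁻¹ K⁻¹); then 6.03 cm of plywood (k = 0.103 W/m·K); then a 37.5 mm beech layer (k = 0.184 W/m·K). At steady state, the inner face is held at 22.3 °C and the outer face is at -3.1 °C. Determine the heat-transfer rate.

Q = 295 W

Resistance network (inner→outer):
  R_beech = L/(kA) = 0.0446/(0.177·12.1) = 0.02082 K/W
  R_plywood = L/(kA) = 0.0603/(0.103·12.1) = 0.04838 K/W
  R_beech = L/(kA) = 0.0375/(0.184·12.1) = 0.01684 K/W
ΣR = 0.02082 + 0.04838 + 0.01684 = 0.08604 K/W
Q = ΔT/ΣR = (22.3 °C − -3.1 °C)/0.08604 = 295 W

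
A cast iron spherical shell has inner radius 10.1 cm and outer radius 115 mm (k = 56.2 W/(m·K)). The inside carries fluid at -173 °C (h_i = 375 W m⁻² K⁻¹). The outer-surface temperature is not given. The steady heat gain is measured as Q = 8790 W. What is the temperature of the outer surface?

Series resistances:
  R_conv,in = 1/(4πr²h) = 1/(4π·0.101²·375) = 0.02080 K/W
  R_cast iron = (1/0.101 − 1/0.115)/(4πk) = 1.205/(4π·56.2) = 0.001707 K/W
ΣR = 0.02251 K/W
ΔT = Q·ΣR = 8790 × 0.02251 = 197.9 K
Heat flows inward, so T_out = T_in + ΔT = -173 + 197.9 = 24.9 °C

T_out = 24.9 °C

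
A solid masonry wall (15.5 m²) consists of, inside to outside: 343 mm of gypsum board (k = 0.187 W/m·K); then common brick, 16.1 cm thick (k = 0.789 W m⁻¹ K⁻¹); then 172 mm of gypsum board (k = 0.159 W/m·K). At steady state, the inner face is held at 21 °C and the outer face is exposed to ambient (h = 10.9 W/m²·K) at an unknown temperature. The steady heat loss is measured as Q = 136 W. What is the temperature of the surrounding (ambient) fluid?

T_out = -7.18 °C

Sum the resistances:
  R_gypsum board = L/(kA) = 0.343/(0.187·15.5) = 0.1183 K/W
  R_common brick = L/(kA) = 0.161/(0.789·15.5) = 0.01316 K/W
  R_gypsum board = L/(kA) = 0.172/(0.159·15.5) = 0.06979 K/W
  R_conv,out = 1/(hA) = 1/(10.9·15.5) = 0.005919 K/W
ΣR = 0.2072 K/W
ΔT = Q·ΣR = 136 × 0.2072 = 28.18 K
Heat flows outward, so T_out = T_in − ΔT = 21 − 28.18 = -7.18 °C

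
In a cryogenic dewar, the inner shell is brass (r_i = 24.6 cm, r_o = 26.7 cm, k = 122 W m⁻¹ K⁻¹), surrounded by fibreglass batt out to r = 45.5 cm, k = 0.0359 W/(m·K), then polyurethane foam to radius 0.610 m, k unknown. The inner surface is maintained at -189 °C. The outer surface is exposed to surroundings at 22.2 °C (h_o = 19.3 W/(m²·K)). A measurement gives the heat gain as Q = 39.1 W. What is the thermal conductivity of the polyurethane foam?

ΣR = ΔT/Q = |-189 − 22.2|/39.1 = 5.402 K/W
Known resistances:
  R_brass = (1/0.246 − 1/0.267)/(4πk) = 0.3197/(4π·122) = 2.085×10^-4 K/W
  R_fibreglass batt = (1/0.267 − 1/0.455)/(4πk) = 1.548/(4π·0.0359) = 3.430 K/W
  R_conv,out = 1/(4πr²h) = 1/(4π·0.610²·19.3) = 0.01108 K/W
R_polyurethane foam = ΣR − ΣR_known = 5.402 − 3.441 = 1.961 K/W
(1/r₁−1/r₂)/(4πk) = 1.961 ⇒ k = 0.5585/(4π·1.961) = 0.0227 W/m·K

k = 0.0227 W/m·K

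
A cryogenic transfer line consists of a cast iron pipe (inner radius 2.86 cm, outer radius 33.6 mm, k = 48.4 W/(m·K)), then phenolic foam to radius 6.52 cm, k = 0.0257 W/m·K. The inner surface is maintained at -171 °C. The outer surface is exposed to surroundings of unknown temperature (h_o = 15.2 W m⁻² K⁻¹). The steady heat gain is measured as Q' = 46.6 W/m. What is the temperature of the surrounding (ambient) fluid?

Sum the resistances:
  R'_cast iron = ln(0.0336/0.0286)/(2πk) = 0.1611/(2π·48.4) = 5.298×10^-4 m·K/W
  R'_phenolic foam = ln(0.0652/0.0336)/(2πk) = 0.6629/(2π·0.0257) = 4.105 m·K/W
  R'_conv,out = 1/(2πr h) = 1/(2π·0.0652·15.2) = 0.1606 m·K/W
ΣR = 4.267 m·K/W
ΔT = Q'·ΣR = 46.6 × 4.267 = 198.8 K
Heat flows inward, so T_out = T_in + ΔT = -171 + 198.8 = 27.8 °C

T_out = 27.8 °C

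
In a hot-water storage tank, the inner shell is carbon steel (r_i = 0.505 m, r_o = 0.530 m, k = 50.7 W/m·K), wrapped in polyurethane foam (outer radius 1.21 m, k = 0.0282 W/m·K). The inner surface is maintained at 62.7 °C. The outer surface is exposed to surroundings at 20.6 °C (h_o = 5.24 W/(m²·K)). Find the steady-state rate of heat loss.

Q = 14.0 W

Series thermal resistances, inner to outer:
  R_carbon steel = (1/0.505 − 1/0.530)/(4πk) = 0.09341/(4π·50.7) = 1.466×10^-4 K/W
  R_polyurethane foam = (1/0.530 − 1/1.21)/(4πk) = 1.060/(4π·0.0282) = 2.992 K/W
  R_conv,out = 1/(4πr²h) = 1/(4π·1.21²·5.24) = 0.01037 K/W
ΣR = 1.466×10^-4 + 2.992 + 0.01037 = 3.003 K/W
Q = ΔT/ΣR = (62.7 °C − 20.6 °C)/3.003 = 14.0 W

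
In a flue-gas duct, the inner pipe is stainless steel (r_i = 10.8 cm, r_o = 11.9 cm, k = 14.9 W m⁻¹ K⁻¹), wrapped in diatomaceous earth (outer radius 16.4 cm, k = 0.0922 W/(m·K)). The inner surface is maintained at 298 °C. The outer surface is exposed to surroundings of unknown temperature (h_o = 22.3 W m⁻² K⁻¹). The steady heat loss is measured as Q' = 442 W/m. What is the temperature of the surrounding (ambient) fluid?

Sum the resistances:
  R'_stainless steel = ln(0.119/0.108)/(2πk) = 0.09699/(2π·14.9) = 0.001036 m·K/W
  R'_diatomaceous earth = ln(0.164/0.119)/(2πk) = 0.3207/(2π·0.0922) = 0.5537 m·K/W
  R'_conv,out = 1/(2πr h) = 1/(2π·0.164·22.3) = 0.04352 m·K/W
ΣR = 0.5982 m·K/W
ΔT = Q'·ΣR = 442 × 0.5982 = 264.4 K
Heat flows outward, so T_out = T_in − ΔT = 298 − 264.4 = 33.6 °C

T_out = 33.6 °C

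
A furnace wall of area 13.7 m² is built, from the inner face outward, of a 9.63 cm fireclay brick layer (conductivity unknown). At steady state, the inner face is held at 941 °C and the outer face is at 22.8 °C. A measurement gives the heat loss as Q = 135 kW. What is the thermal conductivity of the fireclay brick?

ΣR = ΔT/Q = |941 − 22.8|/1.35×10^5 = 0.006801 K/W
L/(kA) = 0.006801 ⇒ k = 0.0963/(0.006801·13.7) = 1.03 W/m·K

k = 1.03 W/m·K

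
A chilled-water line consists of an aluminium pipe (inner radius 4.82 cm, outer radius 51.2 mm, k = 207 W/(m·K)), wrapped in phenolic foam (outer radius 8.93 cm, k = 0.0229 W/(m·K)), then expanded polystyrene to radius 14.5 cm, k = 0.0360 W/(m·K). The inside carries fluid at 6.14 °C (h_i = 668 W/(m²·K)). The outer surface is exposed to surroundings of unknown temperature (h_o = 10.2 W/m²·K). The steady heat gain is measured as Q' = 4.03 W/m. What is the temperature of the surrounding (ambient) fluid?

Sum the resistances:
  R'_conv,in = 1/(2πr h) = 1/(2π·0.0482·668) = 0.004943 m·K/W
  R'_aluminium = ln(0.0512/0.0482)/(2πk) = 0.06038/(2π·207) = 4.642×10^-5 m·K/W
  R'_phenolic foam = ln(0.0893/0.0512)/(2πk) = 0.5563/(2π·0.0229) = 3.866 m·K/W
  R'_expanded polystyrene = ln(0.145/0.0893)/(2πk) = 0.4847/(2π·0.0360) = 2.143 m·K/W
  R'_conv,out = 1/(2πr h) = 1/(2π·0.145·10.2) = 0.1076 m·K/W
ΣR = 6.122 m·K/W
ΔT = Q'·ΣR = 4.03 × 6.122 = 24.67 K
Heat flows inward, so T_out = T_in + ΔT = 6.14 + 24.67 = 30.8 °C

T_out = 30.8 °C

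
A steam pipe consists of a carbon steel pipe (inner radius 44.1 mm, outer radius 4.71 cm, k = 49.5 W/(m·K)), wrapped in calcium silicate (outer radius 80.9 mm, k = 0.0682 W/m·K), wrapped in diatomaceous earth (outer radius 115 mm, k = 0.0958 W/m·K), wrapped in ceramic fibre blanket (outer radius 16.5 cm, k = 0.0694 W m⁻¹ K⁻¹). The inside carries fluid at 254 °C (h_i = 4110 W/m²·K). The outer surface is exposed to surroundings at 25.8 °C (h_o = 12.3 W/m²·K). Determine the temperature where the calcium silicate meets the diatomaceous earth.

T = 149 °C

Series thermal resistances, inner to outer:
  R'_conv,in = 1/(2πr h) = 1/(2π·0.0441·4110) = 8.781×10^-4 m·K/W
  R'_carbon steel = ln(0.0471/0.0441)/(2πk) = 0.06581/(2π·49.5) = 2.116×10^-4 m·K/W
  R'_calcium silicate = ln(0.0809/0.0471)/(2πk) = 0.5409/(2π·0.0682) = 1.262 m·K/W
  R'_diatomaceous earth = ln(0.115/0.0809)/(2πk) = 0.3517/(2π·0.0958) = 0.5843 m·K/W
  R'_ceramic fibre blanket = ln(0.165/0.115)/(2πk) = 0.3610/(2π·0.0694) = 0.8279 m·K/W
  R'_conv,out = 1/(2πr h) = 1/(2π·0.165·12.3) = 0.07842 m·K/W
ΣR = 8.781×10^-4 + 2.116×10^-4 + 1.262 + 0.5843 + 0.8279 + 0.07842 = 2.754 m·K/W
Q' = ΔT/ΣR = (254 °C − 25.8 °C)/2.754 = 82.86 W/m
From the inner boundary to the calcium silicate/diatomaceous earth interface, ΣR_partial = 1.263 m·K/W.
T_interface = T_in − Q'·ΣR_partial = 254 °C − (82.86)(1.263) = 149 °C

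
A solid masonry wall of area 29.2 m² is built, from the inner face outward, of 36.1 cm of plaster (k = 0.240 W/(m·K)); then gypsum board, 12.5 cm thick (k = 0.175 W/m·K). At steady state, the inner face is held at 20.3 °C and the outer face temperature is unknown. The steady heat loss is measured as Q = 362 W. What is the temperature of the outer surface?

Sum the resistances:
  R_plaster = L/(kA) = 0.361/(0.240·29.2) = 0.05151 K/W
  R_gypsum board = L/(kA) = 0.125/(0.175·29.2) = 0.02446 K/W
ΣR = 0.07597 K/W
ΔT = Q·ΣR = 362 × 0.07597 = 27.50 K
Heat flows outward, so T_out = T_in − ΔT = 20.3 − 27.50 = -7.20 °C

T_out = -7.20 °C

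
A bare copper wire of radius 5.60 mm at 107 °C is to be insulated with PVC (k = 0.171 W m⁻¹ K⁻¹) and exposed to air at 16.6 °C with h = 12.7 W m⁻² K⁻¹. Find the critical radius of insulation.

r_cr = 1.35 cm

For a cylinder, r_cr = k_ins/h = 0.171/12.7 = 0.0135 m = 1.35 cm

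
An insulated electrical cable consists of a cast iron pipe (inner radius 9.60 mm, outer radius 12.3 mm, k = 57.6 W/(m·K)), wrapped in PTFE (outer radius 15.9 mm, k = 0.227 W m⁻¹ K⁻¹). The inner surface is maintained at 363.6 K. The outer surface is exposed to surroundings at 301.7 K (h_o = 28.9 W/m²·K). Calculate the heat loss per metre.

Q' = 117 W/m

Treat each layer as a resistance in series:
  R'_cast iron = ln(0.0123/0.00960)/(2πk) = 0.2478/(2π·57.6) = 6.848×10^-4 m·K/W
  R'_PTFE = ln(0.0159/0.0123)/(2πk) = 0.2567/(2π·0.227) = 0.1800 m·K/W
  R'_conv,out = 1/(2πr h) = 1/(2π·0.0159·28.9) = 0.3464 m·K/W
ΣR = 6.848×10^-4 + 0.1800 + 0.3464 = 0.5271 m·K/W
Q' = ΔT/ΣR = (363.6 K − 301.7 K)/0.5271 = 117 W/m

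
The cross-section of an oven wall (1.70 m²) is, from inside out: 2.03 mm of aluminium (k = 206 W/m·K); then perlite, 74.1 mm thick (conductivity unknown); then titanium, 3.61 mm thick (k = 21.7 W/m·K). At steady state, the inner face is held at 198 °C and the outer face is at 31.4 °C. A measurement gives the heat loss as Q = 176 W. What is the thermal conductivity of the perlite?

k = 0.0461 W/m·K

ΣR = ΔT/Q = |198 − 31.4|/176 = 0.9466 K/W
Known resistances:
  R_aluminium = L/(kA) = 0.00203/(206·1.70) = 5.797×10^-6 K/W
  R_titanium = L/(kA) = 0.00361/(21.7·1.70) = 9.786×10^-5 K/W
R_perlite = ΣR − ΣR_known = 0.9466 − 1.037×10^-4 = 0.9465 K/W
L/(kA) = 0.9465 ⇒ k = 0.0741/(0.9465·1.70) = 0.0461 W/m·K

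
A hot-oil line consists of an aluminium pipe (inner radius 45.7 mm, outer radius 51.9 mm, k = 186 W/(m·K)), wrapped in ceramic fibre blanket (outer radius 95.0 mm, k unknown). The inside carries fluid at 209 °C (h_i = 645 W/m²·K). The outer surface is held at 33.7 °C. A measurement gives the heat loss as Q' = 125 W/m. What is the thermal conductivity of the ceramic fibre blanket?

ΣR = ΔT/Q' = |209 − 33.7|/125 = 1.402 m·K/W
Known resistances:
  R'_conv,in = 1/(2πr h) = 1/(2π·0.0457·645) = 0.005399 m·K/W
  R'_aluminium = ln(0.0519/0.0457)/(2πk) = 0.1272/(2π·186) = 1.089×10^-4 m·K/W
R_ceramic fibre blanket = ΣR − ΣR_known = 1.402 − 0.005508 = 1.396 m·K/W
ln(r₂/r₁)/(2πk) = 1.396 ⇒ k = 0.6046/(2π·1.396) = 0.0689 W/m·K

k = 0.0689 W/m·K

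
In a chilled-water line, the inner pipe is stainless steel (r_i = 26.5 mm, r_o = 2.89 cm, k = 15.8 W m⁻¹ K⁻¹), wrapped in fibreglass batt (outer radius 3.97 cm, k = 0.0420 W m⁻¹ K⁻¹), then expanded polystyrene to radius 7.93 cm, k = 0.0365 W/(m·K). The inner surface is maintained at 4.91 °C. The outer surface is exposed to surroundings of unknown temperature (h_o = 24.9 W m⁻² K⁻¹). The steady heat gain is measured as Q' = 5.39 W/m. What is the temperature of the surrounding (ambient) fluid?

Sum the resistances:
  R'_stainless steel = ln(0.0289/0.0265)/(2πk) = 0.08670/(2π·15.8) = 8.733×10^-4 m·K/W
  R'_fibreglass batt = ln(0.0397/0.0289)/(2πk) = 0.3175/(2π·0.0420) = 1.203 m·K/W
  R'_expanded polystyrene = ln(0.0793/0.0397)/(2πk) = 0.6919/(2π·0.0365) = 3.017 m·K/W
  R'_conv,out = 1/(2πr h) = 1/(2π·0.0793·24.9) = 0.08060 m·K/W
ΣR = 4.302 m·K/W
ΔT = Q'·ΣR = 5.39 × 4.302 = 23.19 K
Heat flows inward, so T_out = T_in + ΔT = 4.91 + 23.19 = 28.1 °C

T_out = 28.1 °C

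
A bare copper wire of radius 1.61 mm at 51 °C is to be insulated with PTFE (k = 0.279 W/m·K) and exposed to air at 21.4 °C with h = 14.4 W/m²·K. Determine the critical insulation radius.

r_cr = 1.94 cm

For a cylinder, r_cr = k_ins/h = 0.279/14.4 = 0.0194 m = 1.94 cm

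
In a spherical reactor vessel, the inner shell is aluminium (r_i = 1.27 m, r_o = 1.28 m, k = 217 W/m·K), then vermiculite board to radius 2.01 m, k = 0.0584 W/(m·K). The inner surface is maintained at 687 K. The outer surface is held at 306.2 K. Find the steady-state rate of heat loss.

Treat each layer as a resistance in series:
  R_aluminium = (1/1.27 − 1/1.28)/(4πk) = 0.006152/(4π·217) = 2.256×10^-6 K/W
  R_vermiculite board = (1/1.28 − 1/2.01)/(4πk) = 0.2837/(4π·0.0584) = 0.3866 K/W
ΣR = 2.256×10^-6 + 0.3866 = 0.3866 K/W
Q = ΔT/ΣR = (687 K − 306.2 K)/0.3866 = 985 W

Q = 985 W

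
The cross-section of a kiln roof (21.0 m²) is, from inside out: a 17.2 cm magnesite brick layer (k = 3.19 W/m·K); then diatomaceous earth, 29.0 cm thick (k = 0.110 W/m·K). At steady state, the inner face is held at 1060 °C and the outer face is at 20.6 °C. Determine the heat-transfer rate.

Series thermal resistances, inner to outer:
  R_magnesite brick = L/(kA) = 0.172/(3.19·21.0) = 0.002568 K/W
  R_diatomaceous earth = L/(kA) = 0.290/(0.110·21.0) = 0.1255 K/W
ΣR = 0.002568 + 0.1255 = 0.1281 K/W
Q = ΔT/ΣR = (1060 °C − 20.6 °C)/0.1281 = 8110 W

Q = 8.11 kW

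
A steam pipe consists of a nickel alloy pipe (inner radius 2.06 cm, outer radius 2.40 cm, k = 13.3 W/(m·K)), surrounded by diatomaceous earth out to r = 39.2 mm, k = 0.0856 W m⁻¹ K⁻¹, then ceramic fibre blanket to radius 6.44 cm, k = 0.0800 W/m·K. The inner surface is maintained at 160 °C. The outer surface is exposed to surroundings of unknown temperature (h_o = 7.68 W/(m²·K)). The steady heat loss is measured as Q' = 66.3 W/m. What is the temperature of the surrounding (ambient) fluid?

Sum the resistances:
  R'_nickel alloy = ln(0.0240/0.0206)/(2πk) = 0.1528/(2π·13.3) = 0.001828 m·K/W
  R'_diatomaceous earth = ln(0.0392/0.0240)/(2πk) = 0.4906/(2π·0.0856) = 0.9122 m·K/W
  R'_ceramic fibre blanket = ln(0.0644/0.0392)/(2πk) = 0.4964/(2π·0.0800) = 0.9876 m·K/W
  R'_conv,out = 1/(2πr h) = 1/(2π·0.0644·7.68) = 0.3218 m·K/W
ΣR = 2.223 m·K/W
ΔT = Q'·ΣR = 66.3 × 2.223 = 147.4 K
Heat flows outward, so T_out = T_in − ΔT = 160 − 147.4 = 12.6 °C

T_out = 12.6 °C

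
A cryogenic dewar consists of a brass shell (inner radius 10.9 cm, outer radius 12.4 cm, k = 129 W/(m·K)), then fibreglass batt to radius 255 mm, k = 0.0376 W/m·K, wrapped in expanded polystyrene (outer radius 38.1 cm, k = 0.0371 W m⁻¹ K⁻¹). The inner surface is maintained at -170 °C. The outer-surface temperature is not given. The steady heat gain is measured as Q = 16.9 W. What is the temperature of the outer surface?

Series resistances:
  R_brass = (1/0.109 − 1/0.124)/(4πk) = 1.110/(4π·129) = 6.846×10^-4 K/W
  R_fibreglass batt = (1/0.124 − 1/0.255)/(4πk) = 4.143/(4π·0.0376) = 8.768 K/W
  R_expanded polystyrene = (1/0.255 − 1/0.381)/(4πk) = 1.297/(4π·0.0371) = 2.782 K/W
ΣR = 11.55 K/W
ΔT = Q·ΣR = 16.9 × 11.55 = 195.2 K
Heat flows inward, so T_out = T_in + ΔT = -170 + 195.2 = 25.2 °C

T_out = 25.2 °C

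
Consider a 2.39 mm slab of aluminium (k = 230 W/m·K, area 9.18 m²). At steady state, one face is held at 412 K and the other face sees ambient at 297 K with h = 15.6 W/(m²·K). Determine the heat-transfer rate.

Resistance network (inner→outer):
  R_aluminium = L/(kA) = 0.00239/(230·9.18) = 1.132×10^-6 K/W
  R_conv,out = 1/(hA) = 1/(15.6·9.18) = 0.006983 K/W
ΣR = 1.132×10^-6 + 0.006983 = 0.006984 K/W
Q = ΔT/ΣR = (412 K − 297 K)/0.006984 = 16500 W

Q = 16500 W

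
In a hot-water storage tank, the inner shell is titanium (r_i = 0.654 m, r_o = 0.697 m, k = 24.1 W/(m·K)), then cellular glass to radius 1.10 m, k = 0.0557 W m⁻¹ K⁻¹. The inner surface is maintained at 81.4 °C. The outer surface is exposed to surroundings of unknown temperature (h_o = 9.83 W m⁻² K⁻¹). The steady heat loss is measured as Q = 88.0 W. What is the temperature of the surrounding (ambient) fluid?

Series resistances:
  R_titanium = (1/0.654 − 1/0.697)/(4πk) = 0.09433/(4π·24.1) = 3.115×10^-4 K/W
  R_cellular glass = (1/0.697 − 1/1.10)/(4πk) = 0.5256/(4π·0.0557) = 0.7510 K/W
  R_conv,out = 1/(4πr²h) = 1/(4π·1.10²·9.83) = 0.006690 K/W
ΣR = 0.7580 K/W
ΔT = Q·ΣR = 88.0 × 0.7580 = 66.70 K
Heat flows outward, so T_out = T_in − ΔT = 81.4 − 66.70 = 14.7 °C

T_out = 14.7 °C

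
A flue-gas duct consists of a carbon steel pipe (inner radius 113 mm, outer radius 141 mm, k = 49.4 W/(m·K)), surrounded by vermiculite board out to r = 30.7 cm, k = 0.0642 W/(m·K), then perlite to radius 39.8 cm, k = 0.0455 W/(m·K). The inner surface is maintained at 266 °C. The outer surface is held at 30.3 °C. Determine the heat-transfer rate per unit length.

Series thermal resistances, inner to outer:
  R'_carbon steel = ln(0.141/0.113)/(2πk) = 0.2214/(2π·49.4) = 7.132×10^-4 m·K/W
  R'_vermiculite board = ln(0.307/0.141)/(2πk) = 0.7781/(2π·0.0642) = 1.929 m·K/W
  R'_perlite = ln(0.398/0.307)/(2πk) = 0.2596/(2π·0.0455) = 0.9081 m·K/W
ΣR = 7.132×10^-4 + 1.929 + 0.9081 = 2.838 m·K/W
Q' = ΔT/ΣR = (266 °C − 30.3 °C)/2.838 = 83.1 W/m

Q' = 83.1 W/m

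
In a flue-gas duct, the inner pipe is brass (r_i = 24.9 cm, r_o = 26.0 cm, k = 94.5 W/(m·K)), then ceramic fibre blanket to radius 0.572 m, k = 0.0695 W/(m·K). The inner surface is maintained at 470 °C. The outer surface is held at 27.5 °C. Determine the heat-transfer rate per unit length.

Resistance network (inner→outer):
  R'_brass = ln(0.260/0.249)/(2πk) = 0.04323/(2π·94.5) = 7.280×10^-5 m·K/W
  R'_ceramic fibre blanket = ln(0.572/0.260)/(2πk) = 0.7885/(2π·0.0695) = 1.806 m·K/W
ΣR = 7.280×10^-5 + 1.806 = 1.806 m·K/W
Q' = ΔT/ΣR = (470 °C − 27.5 °C)/1.806 = 245 W/m

Q' = 245 W/m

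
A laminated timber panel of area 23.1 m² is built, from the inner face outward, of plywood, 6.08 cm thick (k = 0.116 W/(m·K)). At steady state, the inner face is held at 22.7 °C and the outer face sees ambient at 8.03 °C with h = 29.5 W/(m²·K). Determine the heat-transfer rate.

Q = 607 W

Treat each layer as a resistance in series:
  R_plywood = L/(kA) = 0.0608/(0.116·23.1) = 0.02269 K/W
  R_conv,out = 1/(hA) = 1/(29.5·23.1) = 0.001467 K/W
ΣR = 0.02269 + 0.001467 = 0.02416 K/W
Q = ΔT/ΣR = (22.7 °C − 8.03 °C)/0.02416 = 607 W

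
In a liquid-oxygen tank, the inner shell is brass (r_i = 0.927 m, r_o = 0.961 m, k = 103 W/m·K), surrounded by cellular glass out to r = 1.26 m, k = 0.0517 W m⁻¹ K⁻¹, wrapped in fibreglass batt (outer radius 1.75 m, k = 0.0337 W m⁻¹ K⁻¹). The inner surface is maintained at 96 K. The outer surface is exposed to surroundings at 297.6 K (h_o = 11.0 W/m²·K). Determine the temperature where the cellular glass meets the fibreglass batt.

Treat each layer as a resistance in series:
  R_brass = (1/0.927 − 1/0.961)/(4πk) = 0.03817/(4π·103) = 2.949×10^-5 K/W
  R_cellular glass = (1/0.961 − 1/1.26)/(4πk) = 0.2469/(4π·0.0517) = 0.3801 K/W
  R_fibreglass batt = (1/1.26 − 1/1.75)/(4πk) = 0.2222/(4π·0.0337) = 0.5247 K/W
  R_conv,out = 1/(4πr²h) = 1/(4π·1.75²·11.0) = 0.002362 K/W
ΣR = 2.949×10^-5 + 0.3801 + 0.5247 + 0.002362 = 0.9072 K/W
Q = ΔT/ΣR = (96 K − 297.6 K)/0.9072 = -222.2 W
From the inner boundary to the cellular glass/fibreglass batt interface, ΣR_partial = 0.3801 K/W.
T_interface = T_in − Q·ΣR_partial = 96 K − (-222.2)(0.3801) = 180.5 K

T = 180.5 K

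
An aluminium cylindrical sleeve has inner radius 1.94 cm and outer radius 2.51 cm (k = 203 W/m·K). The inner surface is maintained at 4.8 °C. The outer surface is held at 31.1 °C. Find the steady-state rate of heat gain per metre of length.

Q' = 2πk·ΔT/ln(r₂/r₁) = 2π × 203 × 26.3 / ln(0.0251/0.0194) = 1.30×10^5 W/m

Q' = 1.30×10^5 W/m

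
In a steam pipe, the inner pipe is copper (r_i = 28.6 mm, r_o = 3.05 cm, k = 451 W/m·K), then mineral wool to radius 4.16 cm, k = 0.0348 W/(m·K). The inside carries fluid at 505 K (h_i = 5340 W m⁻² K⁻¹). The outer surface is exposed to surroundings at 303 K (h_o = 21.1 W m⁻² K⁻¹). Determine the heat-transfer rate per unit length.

Q' = 126 W/m

Series thermal resistances, inner to outer:
  R'_conv,in = 1/(2πr h) = 1/(2π·0.0286·5340) = 0.001042 m·K/W
  R'_copper = ln(0.0305/0.0286)/(2πk) = 0.06432/(2π·451) = 2.270×10^-5 m·K/W
  R'_mineral wool = ln(0.0416/0.0305)/(2πk) = 0.3104/(2π·0.0348) = 1.419 m·K/W
  R'_conv,out = 1/(2πr h) = 1/(2π·0.0416·21.1) = 0.1813 m·K/W
ΣR = 0.001042 + 2.270×10^-5 + 1.419 + 0.1813 = 1.601 m·K/W
Q' = ΔT/ΣR = (505 K − 303 K)/1.601 = 126 W/m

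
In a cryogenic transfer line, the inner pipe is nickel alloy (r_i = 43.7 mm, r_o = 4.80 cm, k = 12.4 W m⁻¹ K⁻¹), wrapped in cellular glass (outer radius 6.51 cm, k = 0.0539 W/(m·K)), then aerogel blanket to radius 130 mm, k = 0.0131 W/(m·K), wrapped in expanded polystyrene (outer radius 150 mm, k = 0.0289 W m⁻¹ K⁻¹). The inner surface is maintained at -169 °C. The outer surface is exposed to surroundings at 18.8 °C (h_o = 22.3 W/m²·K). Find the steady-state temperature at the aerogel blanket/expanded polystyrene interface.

T = 3.3 °C

Resistance network (inner→outer):
  R'_nickel alloy = ln(0.0480/0.0437)/(2πk) = 0.09385/(2π·12.4) = 0.001205 m·K/W
  R'_cellular glass = ln(0.0651/0.0480)/(2πk) = 0.3047/(2π·0.0539) = 0.8998 m·K/W
  R'_aerogel blanket = ln(0.130/0.0651)/(2πk) = 0.6916/(2π·0.0131) = 8.403 m·K/W
  R'_expanded polystyrene = ln(0.150/0.130)/(2πk) = 0.1431/(2π·0.0289) = 0.7881 m·K/W
  R'_conv,out = 1/(2πr h) = 1/(2π·0.150·22.3) = 0.04758 m·K/W
ΣR = 0.001205 + 0.8998 + 8.403 + 0.7881 + 0.04758 = 10.14 m·K/W
Q' = ΔT/ΣR = (-169 °C − 18.8 °C)/10.14 = -18.52 W/m
From the inner boundary to the aerogel blanket/expanded polystyrene interface, ΣR_partial = 9.304 m·K/W.
T_interface = T_in − Q'·ΣR_partial = -169 °C − (-18.52)(9.304) = 3.3 °C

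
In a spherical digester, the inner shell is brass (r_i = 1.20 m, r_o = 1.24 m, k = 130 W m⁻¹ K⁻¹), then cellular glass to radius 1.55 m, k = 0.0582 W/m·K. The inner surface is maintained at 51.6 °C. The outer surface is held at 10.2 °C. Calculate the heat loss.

Q = 188 W

Treat each layer as a resistance in series:
  R_brass = (1/1.20 − 1/1.24)/(4πk) = 0.02688/(4π·130) = 1.646×10^-5 K/W
  R_cellular glass = (1/1.24 − 1/1.55)/(4πk) = 0.1613/(4π·0.0582) = 0.2205 K/W
ΣR = 1.646×10^-5 + 0.2205 = 0.2205 K/W
Q = ΔT/ΣR = (51.6 °C − 10.2 °C)/0.2205 = 188 W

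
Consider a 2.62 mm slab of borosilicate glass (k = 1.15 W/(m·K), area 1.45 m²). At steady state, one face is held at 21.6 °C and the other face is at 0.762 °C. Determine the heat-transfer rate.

Q = kA·ΔT/L = 1.15 × 1.45 × |21.6 °C − 0.762 °C| / 0.00262 = 13300 W

Q = 13300 W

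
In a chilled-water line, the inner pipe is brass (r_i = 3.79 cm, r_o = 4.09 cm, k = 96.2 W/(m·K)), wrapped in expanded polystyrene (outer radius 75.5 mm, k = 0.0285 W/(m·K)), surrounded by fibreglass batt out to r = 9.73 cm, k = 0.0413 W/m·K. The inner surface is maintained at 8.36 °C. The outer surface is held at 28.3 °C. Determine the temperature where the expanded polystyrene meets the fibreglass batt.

Resistance network (inner→outer):
  R'_brass = ln(0.0409/0.0379)/(2πk) = 0.07618/(2π·96.2) = 1.260×10^-4 m·K/W
  R'_expanded polystyrene = ln(0.0755/0.0409)/(2πk) = 0.6130/(2π·0.0285) = 3.423 m·K/W
  R'_fibreglass batt = ln(0.0973/0.0755)/(2πk) = 0.2537/(2π·0.0413) = 0.9775 m·K/W
ΣR = 1.260×10^-4 + 3.423 + 0.9775 = 4.401 m·K/W
Q' = ΔT/ΣR = (8.36 °C − 28.3 °C)/4.401 = -4.531 W/m
From the inner boundary to the expanded polystyrene/fibreglass batt interface, ΣR_partial = 3.423 m·K/W.
T_interface = T_in − Q'·ΣR_partial = 8.36 °C − (-4.531)(3.423) = 23.9 °C

T = 23.9 °C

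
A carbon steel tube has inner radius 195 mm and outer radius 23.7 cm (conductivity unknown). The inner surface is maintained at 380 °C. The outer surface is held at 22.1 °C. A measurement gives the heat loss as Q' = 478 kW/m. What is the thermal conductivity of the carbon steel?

ΣR = ΔT/Q' = |380 − 22.1|/4.78×10^5 = 7.487×10^-4 m·K/W
ln(r₂/r₁)/(2πk) = 7.487×10^-4 ⇒ k = 0.1951/(2π·7.487×10^-4) = 41.5 W/m·K

k = 41.5 W/m·K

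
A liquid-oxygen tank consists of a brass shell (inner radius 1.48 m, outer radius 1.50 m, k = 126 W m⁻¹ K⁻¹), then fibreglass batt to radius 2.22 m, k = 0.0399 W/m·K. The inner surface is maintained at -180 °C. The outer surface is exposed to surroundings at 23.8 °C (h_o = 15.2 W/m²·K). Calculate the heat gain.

Treat each layer as a resistance in series:
  R_brass = (1/1.48 − 1/1.50)/(4πk) = 0.009009/(4π·126) = 5.690×10^-6 K/W
  R_fibreglass batt = (1/1.50 − 1/2.22)/(4πk) = 0.2162/(4π·0.0399) = 0.4312 K/W
  R_conv,out = 1/(4πr²h) = 1/(4π·2.22²·15.2) = 0.001062 K/W
ΣR = 5.690×10^-6 + 0.4312 + 0.001062 = 0.4323 K/W
Q = ΔT/ΣR = (-180 °C − 23.8 °C)/0.4323 = -471 W
(Negative Q ⇒ heat flows inward; heat gain = 471 W.)

Q = 471 W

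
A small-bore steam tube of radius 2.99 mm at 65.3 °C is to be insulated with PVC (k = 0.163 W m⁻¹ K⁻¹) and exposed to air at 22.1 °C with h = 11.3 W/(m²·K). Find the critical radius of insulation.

r_cr = 1.44 cm

For a cylinder, r_cr = k_ins/h = 0.163/11.3 = 0.0144 m = 1.44 cm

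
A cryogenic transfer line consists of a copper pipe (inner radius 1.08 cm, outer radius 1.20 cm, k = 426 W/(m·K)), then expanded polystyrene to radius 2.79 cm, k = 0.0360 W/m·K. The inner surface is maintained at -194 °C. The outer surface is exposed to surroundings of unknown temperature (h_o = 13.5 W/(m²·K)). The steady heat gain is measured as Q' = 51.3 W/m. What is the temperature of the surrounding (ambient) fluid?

Series resistances:
  R'_copper = ln(0.0120/0.0108)/(2πk) = 0.1054/(2π·426) = 3.936×10^-5 m·K/W
  R'_expanded polystyrene = ln(0.0279/0.0120)/(2πk) = 0.8437/(2π·0.0360) = 3.730 m·K/W
  R'_conv,out = 1/(2πr h) = 1/(2π·0.0279·13.5) = 0.4226 m·K/W
ΣR = 4.153 m·K/W
ΔT = Q'·ΣR = 51.3 × 4.153 = 213.0 K
Heat flows inward, so T_out = T_in + ΔT = -194 + 213.0 = 19.0 °C

T_out = 19.0 °C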